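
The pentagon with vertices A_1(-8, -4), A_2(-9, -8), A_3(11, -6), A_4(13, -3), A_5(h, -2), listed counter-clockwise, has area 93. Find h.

Write out the shoelace sum; only the two edges meeting at A_5 involve h:
2·Area = [(13·(-2) − h·(-3)) + (h·(-4) − (-8)·(-2))] + 215
       = -1·h + 173 = 186
⇒ h = -13.

-13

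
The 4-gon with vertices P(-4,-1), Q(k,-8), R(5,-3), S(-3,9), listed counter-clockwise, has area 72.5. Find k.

Write out the shoelace sum; only the two edges meeting at Q involve k:
2·Area = [((-4)·(-8) − k·(-1)) + (k·(-3) − 5·(-8))] + 75
       = -2·k + 147 = 145
⇒ k = 1.

1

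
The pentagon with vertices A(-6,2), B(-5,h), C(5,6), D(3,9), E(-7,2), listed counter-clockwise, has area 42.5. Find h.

The doubled signed area Σ (x_i y_{i+1} − x_{i+1} y_i) is linear in h.
With h=0 it equals 74; the coefficient of h is -11 (from the two edges through B).
So -11·h + 74 = 2·42.5 = 85 ⇒ h = -1.

-1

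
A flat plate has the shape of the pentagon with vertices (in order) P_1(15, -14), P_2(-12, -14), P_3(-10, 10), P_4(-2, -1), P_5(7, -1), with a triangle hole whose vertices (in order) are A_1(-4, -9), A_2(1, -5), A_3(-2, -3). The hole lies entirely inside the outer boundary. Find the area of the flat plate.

330

Outer boundary:
P_1→P_2: (15)(-14) − (-12)(-14) = -378
P_2→P_3: (-12)(10) − (-10)(-14) = -260
P_3→P_4: (-10)(-1) − (-2)(10) = 30
P_4→P_5: (-2)(-1) − (7)(-1) = 9
P_5→P_1: (7)(-14) − (15)(-1) = -83
Σ = -682
Area = |Σ|/2 = 341.
Hole:
Apply the shoelace formula: 2A = Σ (x_i·y_{i+1} − x_{i+1}·y_i), indices taken mod 3.
Σ = (29) + (-13) + (6) = 22
Area = |Σ|/2 = 11.
Net area = 341 − 11 = 330.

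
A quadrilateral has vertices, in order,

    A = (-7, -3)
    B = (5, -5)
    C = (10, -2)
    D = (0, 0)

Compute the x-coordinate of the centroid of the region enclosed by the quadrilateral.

Apply the shoelace (surveyor's) formula. First the cross-terms c_i = x_i·y_{i+1} − x_{i+1}·y_i:
  50, 40, 0, 0  ⇒  2A = 90, A = 45.
Then Σ (x_i + x_{i+1})·c_i = 500, so x̄ = 500 / (6·45) = 50/27.

50/27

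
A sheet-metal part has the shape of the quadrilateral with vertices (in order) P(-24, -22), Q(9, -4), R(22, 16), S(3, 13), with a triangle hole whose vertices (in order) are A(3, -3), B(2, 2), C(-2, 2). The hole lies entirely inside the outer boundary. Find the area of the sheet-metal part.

495

Outer boundary:
Σ = (294) + (232) + (238) + (246) = 1010
Area = |Σ|/2 = 505.
Hole:
Σ = (12) + (8) + (0) = 20
Area = |Σ|/2 = 10.
Net area = 505 − 10 = 495.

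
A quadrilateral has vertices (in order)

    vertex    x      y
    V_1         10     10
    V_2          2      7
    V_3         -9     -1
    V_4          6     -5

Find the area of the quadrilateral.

136

Σ = (50) + (61) + (51) + (110) = 272
Area = |Σ|/2 = 136.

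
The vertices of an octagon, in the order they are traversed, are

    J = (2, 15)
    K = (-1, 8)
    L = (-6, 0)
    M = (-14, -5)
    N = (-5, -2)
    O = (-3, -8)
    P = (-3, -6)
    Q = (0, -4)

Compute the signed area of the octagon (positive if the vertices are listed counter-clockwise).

80

Apply Gauss's area formula: 2A = Σ (x_i·y_{i+1} − x_{i+1}·y_i), indices taken mod 8.
Σ = (31) + (48) + (30) + (3) + (34) + (-6) + (12) + (8) = 160
Signed area = Σ/2 = 80 (positive ⇒ counter-clockwise traversal).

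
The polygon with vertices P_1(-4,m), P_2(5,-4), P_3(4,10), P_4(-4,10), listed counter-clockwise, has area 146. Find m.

-10

The doubled signed area Σ (x_i y_{i+1} − x_{i+1} y_i) is linear in m.
With m=0 it equals 202; the coefficient of m is -9 (from the two edges through P_1).
So -9·m + 202 = 2·146 = 292 ⇒ m = -10.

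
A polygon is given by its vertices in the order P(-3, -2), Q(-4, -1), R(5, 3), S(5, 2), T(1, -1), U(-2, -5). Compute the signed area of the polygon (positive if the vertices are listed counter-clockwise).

-21

Cross-terms: -5, -7, -5, -7, -7, -11  ⇒  Σ = -42
Signed area = Σ/2 = -21 (negative ⇒ clockwise traversal).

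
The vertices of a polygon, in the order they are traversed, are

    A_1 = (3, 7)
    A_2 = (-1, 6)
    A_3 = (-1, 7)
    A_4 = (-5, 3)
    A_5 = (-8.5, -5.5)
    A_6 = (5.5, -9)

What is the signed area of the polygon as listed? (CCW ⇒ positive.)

140.625

Apply the surveyor's formula: 2A = Σ (x_i·y_{i+1} − x_{i+1}·y_i), indices taken mod 6.
Σ = (25) + (-1) + (32) + (53) + (106.75) + (65.5) = 281.25
Signed area = Σ/2 = 140.625 (positive ⇒ counter-clockwise traversal).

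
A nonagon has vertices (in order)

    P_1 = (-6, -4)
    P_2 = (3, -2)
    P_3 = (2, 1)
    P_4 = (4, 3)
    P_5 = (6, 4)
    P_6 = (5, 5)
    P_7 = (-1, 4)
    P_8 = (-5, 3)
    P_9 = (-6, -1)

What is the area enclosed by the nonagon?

62

Σ = (24) + (7) + (2) + (-2) + (10) + (25) + (17) + (23) + (18) = 124
Area = |Σ|/2 = 62.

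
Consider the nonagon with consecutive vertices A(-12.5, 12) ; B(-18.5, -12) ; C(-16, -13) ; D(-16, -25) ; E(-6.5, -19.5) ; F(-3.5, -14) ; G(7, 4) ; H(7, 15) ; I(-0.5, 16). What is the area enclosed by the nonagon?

629.625

Σ = (372) + (48.5) + (192) + (149.5) + (22.75) + (84) + (77) + (119.5) + (194) = 1259.25
Area = |Σ|/2 = 629.625.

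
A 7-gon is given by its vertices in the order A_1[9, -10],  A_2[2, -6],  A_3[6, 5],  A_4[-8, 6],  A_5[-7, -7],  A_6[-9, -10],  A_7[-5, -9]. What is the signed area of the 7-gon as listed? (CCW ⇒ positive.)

Apply the shoelace formula: 2A = Σ (x_i·y_{i+1} − x_{i+1}·y_i), indices taken mod 7.
Σ = (-34) + (46) + (76) + (98) + (7) + (31) + (131) = 355
Signed area = Σ/2 = 177.5 (positive ⇒ counter-clockwise traversal).

177.5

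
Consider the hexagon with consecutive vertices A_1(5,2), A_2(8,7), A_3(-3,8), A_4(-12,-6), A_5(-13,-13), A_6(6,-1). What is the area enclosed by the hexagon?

Apply Gauss's area formula: 2A = Σ (x_i·y_{i+1} − x_{i+1}·y_i), indices taken mod 6.
A_1→A_2: (5)(7) − (8)(2) = 19
A_2→A_3: (8)(8) − (-3)(7) = 85
A_3→A_4: (-3)(-6) − (-12)(8) = 114
A_4→A_5: (-12)(-13) − (-13)(-6) = 78
A_5→A_6: (-13)(-1) − (6)(-13) = 91
A_6→A_1: (6)(2) − (5)(-1) = 17
Σ = 404
Area = |Σ|/2 = 202.

202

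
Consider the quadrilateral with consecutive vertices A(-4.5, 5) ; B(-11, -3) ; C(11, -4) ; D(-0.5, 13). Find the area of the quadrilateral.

171.25

Apply the shoelace formula: 2A = Σ (x_i·y_{i+1} − x_{i+1}·y_i), indices taken mod 4.
Σ = (68.5) + (77) + (141) + (56) = 342.5
Area = |Σ|/2 = 171.25.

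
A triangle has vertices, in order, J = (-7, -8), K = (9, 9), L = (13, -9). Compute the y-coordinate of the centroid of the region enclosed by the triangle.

-8/3

Apply the shoelace formula. First the cross-terms c_i = x_i·y_{i+1} − x_{i+1}·y_i:
  9, -198, -167  ⇒  2A = -356, A = -178.
Then Σ (y_i + y_{i+1})·c_i = 2848, so ȳ = 2848 / (6·(-178)) = -8/3.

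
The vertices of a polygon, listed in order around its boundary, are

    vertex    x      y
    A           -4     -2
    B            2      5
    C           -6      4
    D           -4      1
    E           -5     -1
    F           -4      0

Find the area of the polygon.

Apply the surveyor's formula: 2A = Σ (x_i·y_{i+1} − x_{i+1}·y_i), indices taken mod 6.
A→B: (-4)(5) − (2)(-2) = -16
B→C: (2)(4) − (-6)(5) = 38
C→D: (-6)(1) − (-4)(4) = 10
D→E: (-4)(-1) − (-5)(1) = 9
E→F: (-5)(0) − (-4)(-1) = -4
F→A: (-4)(-2) − (-4)(0) = 8
Σ = 45
Area = |Σ|/2 = 22.5.

22.5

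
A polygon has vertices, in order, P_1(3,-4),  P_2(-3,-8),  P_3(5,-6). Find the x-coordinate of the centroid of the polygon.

5/3

Apply the shoelace formula. First the cross-terms c_i = x_i·y_{i+1} − x_{i+1}·y_i:
  -36, 58, -2  ⇒  2A = 20, A = 10.
Then Σ (x_i + x_{i+1})·c_i = 100, so x̄ = 100 / (6·10) = 5/3.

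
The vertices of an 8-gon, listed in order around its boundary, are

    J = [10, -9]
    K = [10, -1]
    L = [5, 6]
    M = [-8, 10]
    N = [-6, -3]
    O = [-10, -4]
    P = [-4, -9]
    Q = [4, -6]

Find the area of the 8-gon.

Apply the surveyor's formula: 2A = Σ (x_i·y_{i+1} − x_{i+1}·y_i), indices taken mod 8.
J→K: (10)(-1) − (10)(-9) = 80
K→L: (10)(6) − (5)(-1) = 65
L→M: (5)(10) − (-8)(6) = 98
M→N: (-8)(-3) − (-6)(10) = 84
N→O: (-6)(-4) − (-10)(-3) = -6
O→P: (-10)(-9) − (-4)(-4) = 74
P→Q: (-4)(-6) − (4)(-9) = 60
Q→J: (4)(-9) − (10)(-6) = 24
Σ = 479
Area = |Σ|/2 = 239.5.

239.5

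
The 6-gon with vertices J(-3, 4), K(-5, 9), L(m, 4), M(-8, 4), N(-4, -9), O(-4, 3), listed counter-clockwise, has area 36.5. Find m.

-7

The doubled signed area Σ (x_i y_{i+1} − x_{i+1} y_i) is linear in m.
With m=0 it equals 38; the coefficient of m is -5 (from the two edges through L).
So -5·m + 38 = 2·36.5 = 73 ⇒ m = -7.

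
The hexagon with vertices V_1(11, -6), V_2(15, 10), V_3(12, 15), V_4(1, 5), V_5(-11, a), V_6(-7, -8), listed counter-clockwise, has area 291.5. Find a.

The doubled signed area Σ (x_i y_{i+1} − x_{i+1} y_i) is linear in a.
With a=0 it equals 623; the coefficient of a is 8 (from the two edges through V_5).
So 8·a + 623 = 2·291.5 = 583 ⇒ a = -5.

-5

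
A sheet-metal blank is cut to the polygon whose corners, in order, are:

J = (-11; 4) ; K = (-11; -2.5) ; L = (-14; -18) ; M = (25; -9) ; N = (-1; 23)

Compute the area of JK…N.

Apply the surveyor's formula: 2A = Σ (x_i·y_{i+1} − x_{i+1}·y_i), indices taken mod 5.
Cross-terms: 71.5, 163, 576, 566, 249  ⇒  Σ = 1625.5
Area = |Σ|/2 = 812.75.

812.75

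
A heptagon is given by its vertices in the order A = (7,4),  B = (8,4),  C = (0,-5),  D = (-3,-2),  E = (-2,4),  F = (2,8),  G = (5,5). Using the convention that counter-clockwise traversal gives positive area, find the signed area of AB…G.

-72

Apply the shoelace (surveyor's) formula: 2A = Σ (x_i·y_{i+1} − x_{i+1}·y_i), indices taken mod 7.
Σ = (-4) + (-40) + (-15) + (-16) + (-24) + (-30) + (-15) = -144
Signed area = Σ/2 = -72 (negative ⇒ clockwise traversal).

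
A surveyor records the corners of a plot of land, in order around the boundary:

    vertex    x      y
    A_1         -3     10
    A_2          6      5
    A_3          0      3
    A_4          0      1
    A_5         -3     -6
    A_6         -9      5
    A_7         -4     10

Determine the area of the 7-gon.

101.5

A_1→A_2: (-3)(5) − (6)(10) = -75
A_2→A_3: (6)(3) − (0)(5) = 18
A_3→A_4: (0)(1) − (0)(3) = 0
A_4→A_5: (0)(-6) − (-3)(1) = 3
A_5→A_6: (-3)(5) − (-9)(-6) = -69
A_6→A_7: (-9)(10) − (-4)(5) = -70
A_7→A_1: (-4)(10) − (-3)(10) = -10
Σ = -203
Area = |Σ|/2 = 101.5.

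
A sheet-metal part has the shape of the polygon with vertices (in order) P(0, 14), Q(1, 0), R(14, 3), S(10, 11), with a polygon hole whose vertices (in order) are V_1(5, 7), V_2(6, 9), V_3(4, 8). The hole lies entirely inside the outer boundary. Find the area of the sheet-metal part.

125

Outer boundary:
Apply Gauss's area formula: 2A = Σ (x_i·y_{i+1} − x_{i+1}·y_i), indices taken mod 4.
Σ = (-14) + (3) + (124) + (140) = 253
Area = |Σ|/2 = 126.5.
Hole:
Apply Gauss's area formula: 2A = Σ (x_i·y_{i+1} − x_{i+1}·y_i), indices taken mod 3.
Σ = (3) + (12) + (-12) = 3
Area = |Σ|/2 = 1.5.
Net area = 126.5 − 1.5 = 125.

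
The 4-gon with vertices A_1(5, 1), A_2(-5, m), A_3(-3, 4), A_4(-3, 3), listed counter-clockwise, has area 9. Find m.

Write out the shoelace sum; only the two edges meeting at A_2 involve m:
2·Area = [(5·m − (-5)·1) + ((-5)·4 − (-3)·m)] + -15
       = 8·m + -30 = 18
⇒ m = 6.

6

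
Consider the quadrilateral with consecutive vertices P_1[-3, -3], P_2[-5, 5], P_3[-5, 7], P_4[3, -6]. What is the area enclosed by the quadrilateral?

29

Apply Gauss's area formula: 2A = Σ (x_i·y_{i+1} − x_{i+1}·y_i), indices taken mod 4.
P_1→P_2: (-3)(5) − (-5)(-3) = -30
P_2→P_3: (-5)(7) − (-5)(5) = -10
P_3→P_4: (-5)(-6) − (3)(7) = 9
P_4→P_1: (3)(-3) − (-3)(-6) = -27
Σ = -58
Area = |Σ|/2 = 29.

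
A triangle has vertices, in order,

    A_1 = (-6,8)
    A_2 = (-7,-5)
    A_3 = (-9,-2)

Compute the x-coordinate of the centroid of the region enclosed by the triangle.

-22/3

Apply Gauss's area formula. First the cross-terms c_i = x_i·y_{i+1} − x_{i+1}·y_i:
  86, -31, -84  ⇒  2A = -29, A = -14.5.
Then Σ (x_i + x_{i+1})·c_i = 638, so x̄ = 638 / (6·(-14.5)) = -22/3.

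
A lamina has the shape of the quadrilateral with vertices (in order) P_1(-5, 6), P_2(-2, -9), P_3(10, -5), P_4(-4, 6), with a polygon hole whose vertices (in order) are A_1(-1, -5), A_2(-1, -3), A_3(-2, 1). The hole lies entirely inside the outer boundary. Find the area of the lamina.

100.5

Outer boundary:
Σ = (57) + (100) + (40) + (6) = 203
Area = |Σ|/2 = 101.5.
Hole:
Cross-terms: -2, -7, 11  ⇒  Σ = 2
Area = |Σ|/2 = 1.
Net area = 101.5 − 1 = 100.5.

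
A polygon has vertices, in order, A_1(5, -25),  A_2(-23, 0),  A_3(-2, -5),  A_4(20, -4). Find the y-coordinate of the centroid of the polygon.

Apply the shoelace (surveyor's) formula. First the cross-terms c_i = x_i·y_{i+1} − x_{i+1}·y_i:
  -575, 115, 108, -480  ⇒  2A = -832, A = -416.
Then Σ (y_i + y_{i+1})·c_i = 26748, so ȳ = 26748 / (6·(-416)) = -2229/208.

-2229/208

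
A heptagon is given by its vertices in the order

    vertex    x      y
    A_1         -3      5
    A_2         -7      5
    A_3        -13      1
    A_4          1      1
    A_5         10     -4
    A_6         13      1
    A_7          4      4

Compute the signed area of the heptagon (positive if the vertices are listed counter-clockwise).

Σ = (20) + (58) + (-14) + (-14) + (62) + (48) + (32) = 192
Signed area = Σ/2 = 96 (positive ⇒ counter-clockwise traversal).

96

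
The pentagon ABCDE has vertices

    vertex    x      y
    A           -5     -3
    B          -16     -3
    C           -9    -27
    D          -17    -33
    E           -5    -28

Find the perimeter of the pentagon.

84

|AB| = √((-11)² + (0)²) = √121 = 11
|BC| = √((7)² + (-24)²) = √625 = 25
|CD| = √((-8)² + (-6)²) = √100 = 10
|DE| = √((12)² + (5)²) = √169 = 13
|EA| = √((0)² + (25)²) = √625 = 25
Perimeter = 11 + 25 + 10 + 13 + 25 = 84.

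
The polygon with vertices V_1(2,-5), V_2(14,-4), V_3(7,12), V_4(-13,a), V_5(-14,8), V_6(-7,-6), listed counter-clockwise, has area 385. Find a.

Write out the shoelace sum; only the two edges meeting at V_4 involve a:
2·Area = [(7·a − (-13)·12) + ((-13)·8 − (-14)·a)] + 445
       = 21·a + 497 = 770
⇒ a = 13.

13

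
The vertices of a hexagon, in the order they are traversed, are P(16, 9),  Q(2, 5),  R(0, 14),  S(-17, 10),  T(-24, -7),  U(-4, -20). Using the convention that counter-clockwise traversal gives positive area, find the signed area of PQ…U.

Apply Gauss's area formula: 2A = Σ (x_i·y_{i+1} − x_{i+1}·y_i), indices taken mod 6.
P→Q: (16)(5) − (2)(9) = 62
Q→R: (2)(14) − (0)(5) = 28
R→S: (0)(10) − (-17)(14) = 238
S→T: (-17)(-7) − (-24)(10) = 359
T→U: (-24)(-20) − (-4)(-7) = 452
U→P: (-4)(9) − (16)(-20) = 284
Σ = 1423
Signed area = Σ/2 = 711.5 (positive ⇒ counter-clockwise traversal).

711.5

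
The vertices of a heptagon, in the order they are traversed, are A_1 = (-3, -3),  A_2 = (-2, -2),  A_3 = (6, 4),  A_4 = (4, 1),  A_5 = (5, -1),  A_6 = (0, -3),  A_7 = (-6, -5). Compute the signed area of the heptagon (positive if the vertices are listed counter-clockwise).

Σ = (0) + (4) + (-10) + (-9) + (-15) + (-18) + (3) = -45
Signed area = Σ/2 = -22.5 (negative ⇒ clockwise traversal).

-22.5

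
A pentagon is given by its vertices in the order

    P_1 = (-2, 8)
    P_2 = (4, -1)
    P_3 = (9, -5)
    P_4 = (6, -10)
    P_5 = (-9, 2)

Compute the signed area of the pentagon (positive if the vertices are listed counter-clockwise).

Apply the shoelace formula: 2A = Σ (x_i·y_{i+1} − x_{i+1}·y_i), indices taken mod 5.
Σ = (-30) + (-11) + (-60) + (-78) + (-68) = -247
Signed area = Σ/2 = -123.5 (negative ⇒ clockwise traversal).

-123.5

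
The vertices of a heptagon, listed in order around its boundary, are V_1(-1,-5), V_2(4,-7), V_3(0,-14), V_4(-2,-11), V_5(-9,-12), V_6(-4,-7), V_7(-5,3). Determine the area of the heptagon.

68

Apply the shoelace (surveyor's) formula: 2A = Σ (x_i·y_{i+1} − x_{i+1}·y_i), indices taken mod 7.
Σ = (27) + (-56) + (-28) + (-75) + (15) + (-47) + (28) = -136
Area = |Σ|/2 = 68.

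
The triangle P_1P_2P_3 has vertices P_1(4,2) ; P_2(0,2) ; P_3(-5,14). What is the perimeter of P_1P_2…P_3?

32

|P_1P_2| = √((-4)² + (0)²) = √16 = 4
|P_2P_3| = √((-5)² + (12)²) = √169 = 13
|P_3P_1| = √((9)² + (-12)²) = √225 = 15
Perimeter = 4 + 13 + 15 = 32.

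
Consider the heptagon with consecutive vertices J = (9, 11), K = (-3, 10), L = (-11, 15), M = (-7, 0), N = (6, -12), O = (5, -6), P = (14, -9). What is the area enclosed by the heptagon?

Σ = (123) + (65) + (105) + (84) + (24) + (39) + (235) = 675
Area = |Σ|/2 = 337.5.

337.5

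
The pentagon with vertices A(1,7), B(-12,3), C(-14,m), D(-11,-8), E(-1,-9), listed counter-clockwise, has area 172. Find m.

-10

Write out the shoelace sum; only the two edges meeting at C involve m:
2·Area = [((-12)·m − (-14)·3) + ((-14)·(-8) − (-11)·m)] + 180
       = -1·m + 334 = 344
⇒ m = -10.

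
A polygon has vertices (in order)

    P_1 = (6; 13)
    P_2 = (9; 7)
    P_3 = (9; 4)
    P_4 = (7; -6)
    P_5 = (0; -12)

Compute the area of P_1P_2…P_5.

98

Apply the surveyor's formula: 2A = Σ (x_i·y_{i+1} − x_{i+1}·y_i), indices taken mod 5.
P_1→P_2: (6)(7) − (9)(13) = -75
P_2→P_3: (9)(4) − (9)(7) = -27
P_3→P_4: (9)(-6) − (7)(4) = -82
P_4→P_5: (7)(-12) − (0)(-6) = -84
P_5→P_1: (0)(13) − (6)(-12) = 72
Σ = -196
Area = |Σ|/2 = 98.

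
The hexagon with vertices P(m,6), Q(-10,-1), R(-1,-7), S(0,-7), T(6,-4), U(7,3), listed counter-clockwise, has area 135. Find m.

Write out the shoelace sum; only the two edges meeting at P involve m:
2·Area = [(7·6 − m·3) + (m·(-1) − (-10)·6)] + 164
       = -4·m + 266 = 270
⇒ m = -1.

-1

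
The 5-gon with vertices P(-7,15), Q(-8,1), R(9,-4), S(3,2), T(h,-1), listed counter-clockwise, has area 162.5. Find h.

13

The doubled signed area Σ (x_i y_{i+1} − x_{i+1} y_i) is linear in h.
With h=0 it equals 156; the coefficient of h is 13 (from the two edges through T).
So 13·h + 156 = 2·162.5 = 325 ⇒ h = 13.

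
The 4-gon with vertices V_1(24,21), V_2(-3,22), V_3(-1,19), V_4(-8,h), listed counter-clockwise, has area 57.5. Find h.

The doubled signed area Σ (x_i y_{i+1} − x_{i+1} y_i) is linear in h.
With h=0 it equals 540; the coefficient of h is -25 (from the two edges through V_4).
So -25·h + 540 = 2·57.5 = 115 ⇒ h = 17.

17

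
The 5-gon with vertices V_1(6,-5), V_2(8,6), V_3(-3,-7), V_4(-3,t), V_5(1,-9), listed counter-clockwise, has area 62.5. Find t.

The doubled signed area Σ (x_i y_{i+1} − x_{i+1} y_i) is linear in t.
With t=0 it equals 93; the coefficient of t is -4 (from the two edges through V_4).
So -4·t + 93 = 2·62.5 = 125 ⇒ t = -8.

-8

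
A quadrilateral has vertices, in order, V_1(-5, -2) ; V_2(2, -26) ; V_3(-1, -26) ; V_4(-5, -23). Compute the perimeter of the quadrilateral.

54

|V_1V_2| = √((7)² + (-24)²) = √625 = 25
|V_2V_3| = √((-3)² + (0)²) = √9 = 3
|V_3V_4| = √((-4)² + (3)²) = √25 = 5
|V_4V_1| = √((0)² + (21)²) = √441 = 21
Perimeter = 25 + 3 + 5 + 21 = 54.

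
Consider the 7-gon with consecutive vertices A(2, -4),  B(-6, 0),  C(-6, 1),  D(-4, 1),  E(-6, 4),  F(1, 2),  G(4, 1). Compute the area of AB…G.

Σ = (-24) + (-6) + (-2) + (-10) + (-16) + (-7) + (-18) = -83
Area = |Σ|/2 = 41.5.

41.5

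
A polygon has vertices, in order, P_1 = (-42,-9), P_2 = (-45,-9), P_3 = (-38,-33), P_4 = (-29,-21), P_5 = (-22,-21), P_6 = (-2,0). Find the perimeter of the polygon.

|P_1P_2| = √((-3)² + (0)²) = √9 = 3
|P_2P_3| = √((7)² + (-24)²) = √625 = 25
|P_3P_4| = √((9)² + (12)²) = √225 = 15
|P_4P_5| = √((7)² + (0)²) = √49 = 7
|P_5P_6| = √((20)² + (21)²) = √841 = 29
|P_6P_1| = √((-40)² + (-9)²) = √1681 = 41
Perimeter = 3 + 25 + 15 + 7 + 29 + 41 = 120.

120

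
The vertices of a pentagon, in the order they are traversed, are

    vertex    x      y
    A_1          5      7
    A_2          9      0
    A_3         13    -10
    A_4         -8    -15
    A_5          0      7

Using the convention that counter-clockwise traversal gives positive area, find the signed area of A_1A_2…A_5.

-259.5

Apply Gauss's area formula: 2A = Σ (x_i·y_{i+1} − x_{i+1}·y_i), indices taken mod 5.
A_1→A_2: (5)(0) − (9)(7) = -63
A_2→A_3: (9)(-10) − (13)(0) = -90
A_3→A_4: (13)(-15) − (-8)(-10) = -275
A_4→A_5: (-8)(7) − (0)(-15) = -56
A_5→A_1: (0)(7) − (5)(7) = -35
Σ = -519
Signed area = Σ/2 = -259.5 (negative ⇒ clockwise traversal).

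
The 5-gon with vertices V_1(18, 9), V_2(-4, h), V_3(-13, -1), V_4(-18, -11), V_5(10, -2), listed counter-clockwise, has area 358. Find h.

9

Write out the shoelace sum; only the two edges meeting at V_2 involve h:
2·Area = [(18·h − (-4)·9) + ((-4)·(-1) − (-13)·h)] + 397
       = 31·h + 437 = 716
⇒ h = 9.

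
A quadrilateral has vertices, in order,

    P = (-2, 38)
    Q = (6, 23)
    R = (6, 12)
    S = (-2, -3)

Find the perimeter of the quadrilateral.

|PQ| = √((8)² + (-15)²) = √289 = 17
|QR| = √((0)² + (-11)²) = √121 = 11
|RS| = √((-8)² + (-15)²) = √289 = 17
|SP| = √((0)² + (41)²) = √1681 = 41
Perimeter = 17 + 11 + 17 + 41 = 86.

86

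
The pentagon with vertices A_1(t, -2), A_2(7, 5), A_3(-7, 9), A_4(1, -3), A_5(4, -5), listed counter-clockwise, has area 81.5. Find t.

The doubled signed area Σ (x_i y_{i+1} − x_{i+1} y_i) is linear in t.
With t=0 it equals 123; the coefficient of t is 10 (from the two edges through A_1).
So 10·t + 123 = 2·81.5 = 163 ⇒ t = 4.

4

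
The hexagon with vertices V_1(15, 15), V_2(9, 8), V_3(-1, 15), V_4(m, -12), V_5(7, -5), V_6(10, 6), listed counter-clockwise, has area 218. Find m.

Write out the shoelace sum; only the two edges meeting at V_4 involve m:
2·Area = [((-1)·(-12) − m·15) + (m·(-5) − 7·(-12))] + 280
       = -20·m + 376 = 436
⇒ m = -3.

-3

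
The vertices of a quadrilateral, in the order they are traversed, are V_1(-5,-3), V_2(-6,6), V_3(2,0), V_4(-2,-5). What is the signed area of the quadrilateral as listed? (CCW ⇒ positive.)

Apply the surveyor's formula: 2A = Σ (x_i·y_{i+1} − x_{i+1}·y_i), indices taken mod 4.
Σ = (-48) + (-12) + (-10) + (-19) = -89
Signed area = Σ/2 = -44.5 (negative ⇒ clockwise traversal).

-44.5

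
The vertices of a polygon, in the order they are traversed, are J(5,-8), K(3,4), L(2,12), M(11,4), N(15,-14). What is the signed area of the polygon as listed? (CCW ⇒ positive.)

-158

Apply the shoelace formula: 2A = Σ (x_i·y_{i+1} − x_{i+1}·y_i), indices taken mod 5.
Σ = (44) + (28) + (-124) + (-214) + (-50) = -316
Signed area = Σ/2 = -158 (negative ⇒ clockwise traversal).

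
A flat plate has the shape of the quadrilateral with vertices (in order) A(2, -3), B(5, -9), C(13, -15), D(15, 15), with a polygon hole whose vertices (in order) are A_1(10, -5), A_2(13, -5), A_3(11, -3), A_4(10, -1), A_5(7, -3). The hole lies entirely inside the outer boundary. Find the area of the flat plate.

Outer boundary:
Σ = (-3) + (42) + (420) + (-75) = 384
Area = |Σ|/2 = 192.
Hole:
Σ = (15) + (16) + (19) + (-23) + (-5) = 22
Area = |Σ|/2 = 11.
Net area = 192 − 11 = 181.

181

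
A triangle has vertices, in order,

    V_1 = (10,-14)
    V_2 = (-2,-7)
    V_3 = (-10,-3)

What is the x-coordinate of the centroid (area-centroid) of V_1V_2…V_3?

Apply Gauss's area formula. First the cross-terms c_i = x_i·y_{i+1} − x_{i+1}·y_i:
  -98, -64, 170  ⇒  2A = 8, A = 4.
Then Σ (x_i + x_{i+1})·c_i = -16, so x̄ = -16 / (6·4) = -2/3.

-2/3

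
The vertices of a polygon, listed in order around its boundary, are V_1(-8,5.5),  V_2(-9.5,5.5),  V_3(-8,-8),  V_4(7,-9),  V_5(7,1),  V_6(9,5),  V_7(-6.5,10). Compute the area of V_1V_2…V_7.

V_1→V_2: (-8)(5.5) − (-9.5)(5.5) = 8.25
V_2→V_3: (-9.5)(-8) − (-8)(5.5) = 120
V_3→V_4: (-8)(-9) − (7)(-8) = 128
V_4→V_5: (7)(1) − (7)(-9) = 70
V_5→V_6: (7)(5) − (9)(1) = 26
V_6→V_7: (9)(10) − (-6.5)(5) = 122.5
V_7→V_1: (-6.5)(5.5) − (-8)(10) = 44.25
Σ = 519
Area = |Σ|/2 = 259.5.

259.5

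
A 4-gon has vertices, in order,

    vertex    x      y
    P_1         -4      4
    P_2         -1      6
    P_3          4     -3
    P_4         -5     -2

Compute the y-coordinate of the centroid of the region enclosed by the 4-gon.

17/23

Apply the surveyor's formula. First the cross-terms c_i = x_i·y_{i+1} − x_{i+1}·y_i:
  -20, -21, -23, -28  ⇒  2A = -92, A = -46.
Then Σ (y_i + y_{i+1})·c_i = -204, so ȳ = -204 / (6·(-46)) = 17/23.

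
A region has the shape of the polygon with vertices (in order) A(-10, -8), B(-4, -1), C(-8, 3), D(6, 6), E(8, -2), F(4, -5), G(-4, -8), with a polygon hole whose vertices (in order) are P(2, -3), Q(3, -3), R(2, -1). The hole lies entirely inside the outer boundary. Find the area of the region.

Outer boundary:
Σ = (-22) + (-20) + (-66) + (-60) + (-32) + (-52) + (-48) = -300
Area = |Σ|/2 = 150.
Hole:
Σ = (3) + (3) + (-4) = 2
Area = |Σ|/2 = 1.
Net area = 150 − 1 = 149.

149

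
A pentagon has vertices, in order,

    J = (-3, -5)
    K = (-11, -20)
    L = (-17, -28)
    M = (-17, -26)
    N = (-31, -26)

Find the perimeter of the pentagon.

78

|JK| = √((-8)² + (-15)²) = √289 = 17
|KL| = √((-6)² + (-8)²) = √100 = 10
|LM| = √((0)² + (2)²) = √4 = 2
|MN| = √((-14)² + (0)²) = √196 = 14
|NJ| = √((28)² + (21)²) = √1225 = 35
Perimeter = 17 + 10 + 2 + 14 + 35 = 78.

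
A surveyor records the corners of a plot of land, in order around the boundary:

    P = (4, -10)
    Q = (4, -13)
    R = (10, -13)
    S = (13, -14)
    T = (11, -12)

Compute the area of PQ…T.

15.5

Cross-terms: -12, 78, 29, -2, -62  ⇒  Σ = 31
Area = |Σ|/2 = 15.5.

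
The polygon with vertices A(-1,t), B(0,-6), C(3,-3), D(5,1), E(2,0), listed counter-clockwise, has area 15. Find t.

-5

Write out the shoelace sum; only the two edges meeting at A involve t:
2·Area = [(2·t − (-1)·0) + ((-1)·(-6) − 0·t)] + 34
       = 2·t + 40 = 30
⇒ t = -5.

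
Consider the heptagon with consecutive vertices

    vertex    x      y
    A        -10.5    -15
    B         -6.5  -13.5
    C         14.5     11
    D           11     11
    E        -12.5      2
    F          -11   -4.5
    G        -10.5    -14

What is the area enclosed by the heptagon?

Cross-terms: 44.25, 124.25, 38.5, 159.5, 78.25, 106.75, 10.5  ⇒  Σ = 562
Area = |Σ|/2 = 281.

281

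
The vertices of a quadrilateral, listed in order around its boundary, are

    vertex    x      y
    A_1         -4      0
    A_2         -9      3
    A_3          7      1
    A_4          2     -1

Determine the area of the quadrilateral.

Apply Gauss's area formula: 2A = Σ (x_i·y_{i+1} − x_{i+1}·y_i), indices taken mod 4.
A_1→A_2: (-4)(3) − (-9)(0) = -12
A_2→A_3: (-9)(1) − (7)(3) = -30
A_3→A_4: (7)(-1) − (2)(1) = -9
A_4→A_1: (2)(0) − (-4)(-1) = -4
Σ = -55
Area = |Σ|/2 = 27.5.

27.5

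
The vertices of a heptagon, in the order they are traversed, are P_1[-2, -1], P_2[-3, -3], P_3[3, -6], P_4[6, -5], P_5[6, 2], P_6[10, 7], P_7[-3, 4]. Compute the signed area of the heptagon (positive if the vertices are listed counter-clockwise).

93.5

Apply the shoelace formula: 2A = Σ (x_i·y_{i+1} − x_{i+1}·y_i), indices taken mod 7.
P_1→P_2: (-2)(-3) − (-3)(-1) = 3
P_2→P_3: (-3)(-6) − (3)(-3) = 27
P_3→P_4: (3)(-5) − (6)(-6) = 21
P_4→P_5: (6)(2) − (6)(-5) = 42
P_5→P_6: (6)(7) − (10)(2) = 22
P_6→P_7: (10)(4) − (-3)(7) = 61
P_7→P_1: (-3)(-1) − (-2)(4) = 11
Σ = 187
Signed area = Σ/2 = 93.5 (positive ⇒ counter-clockwise traversal).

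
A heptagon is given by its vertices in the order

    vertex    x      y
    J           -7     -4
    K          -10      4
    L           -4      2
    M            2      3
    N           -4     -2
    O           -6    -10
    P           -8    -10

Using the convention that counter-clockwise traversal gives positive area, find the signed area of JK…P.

Cross-terms: -68, -4, -16, 8, 28, -20, -38  ⇒  Σ = -110
Signed area = Σ/2 = -55 (negative ⇒ clockwise traversal).

-55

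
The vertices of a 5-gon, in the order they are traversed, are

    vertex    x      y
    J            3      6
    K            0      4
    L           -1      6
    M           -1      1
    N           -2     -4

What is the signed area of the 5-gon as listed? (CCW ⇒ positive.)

13.5

Apply the shoelace (surveyor's) formula: 2A = Σ (x_i·y_{i+1} − x_{i+1}·y_i), indices taken mod 5.
J→K: (3)(4) − (0)(6) = 12
K→L: (0)(6) − (-1)(4) = 4
L→M: (-1)(1) − (-1)(6) = 5
M→N: (-1)(-4) − (-2)(1) = 6
N→J: (-2)(6) − (3)(-4) = 0
Σ = 27
Signed area = Σ/2 = 13.5 (positive ⇒ counter-clockwise traversal).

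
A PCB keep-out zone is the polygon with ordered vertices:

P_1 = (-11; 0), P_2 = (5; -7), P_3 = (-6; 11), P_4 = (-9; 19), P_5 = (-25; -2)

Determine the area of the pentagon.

Σ = (77) + (13) + (-15) + (493) + (-22) = 546
Area = |Σ|/2 = 273.

273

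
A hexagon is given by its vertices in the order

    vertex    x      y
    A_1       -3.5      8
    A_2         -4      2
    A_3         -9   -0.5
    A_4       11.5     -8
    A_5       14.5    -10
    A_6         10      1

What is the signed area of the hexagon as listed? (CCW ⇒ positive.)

Apply the surveyor's formula: 2A = Σ (x_i·y_{i+1} − x_{i+1}·y_i), indices taken mod 6.
Σ = (25) + (20) + (77.75) + (1) + (114.5) + (83.5) = 321.75
Signed area = Σ/2 = 160.875 (positive ⇒ counter-clockwise traversal).

160.875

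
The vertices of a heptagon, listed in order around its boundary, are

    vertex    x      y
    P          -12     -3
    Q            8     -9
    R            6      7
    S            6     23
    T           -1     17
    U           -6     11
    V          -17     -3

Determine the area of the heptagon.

387

Apply the surveyor's formula: 2A = Σ (x_i·y_{i+1} − x_{i+1}·y_i), indices taken mod 7.
Σ = (132) + (110) + (96) + (125) + (91) + (205) + (15) = 774
Area = |Σ|/2 = 387.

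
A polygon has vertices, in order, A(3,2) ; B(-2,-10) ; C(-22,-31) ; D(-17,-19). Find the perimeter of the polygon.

84

|AB| = √((-5)² + (-12)²) = √169 = 13
|BC| = √((-20)² + (-21)²) = √841 = 29
|CD| = √((5)² + (12)²) = √169 = 13
|DA| = √((20)² + (21)²) = √841 = 29
Perimeter = 13 + 29 + 13 + 29 = 84.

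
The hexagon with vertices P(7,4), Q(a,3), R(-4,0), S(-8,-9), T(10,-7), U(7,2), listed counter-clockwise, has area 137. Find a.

6

Write out the shoelace sum; only the two edges meeting at Q involve a:
2·Area = [(7·3 − a·4) + (a·0 − (-4)·3)] + 265
       = -4·a + 298 = 274
⇒ a = 6.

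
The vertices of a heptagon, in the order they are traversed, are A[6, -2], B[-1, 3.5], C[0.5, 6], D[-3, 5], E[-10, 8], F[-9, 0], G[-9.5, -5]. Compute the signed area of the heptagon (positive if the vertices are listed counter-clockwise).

Apply Gauss's area formula: 2A = Σ (x_i·y_{i+1} − x_{i+1}·y_i), indices taken mod 7.
A→B: (6)(3.5) − (-1)(-2) = 19
B→C: (-1)(6) − (0.5)(3.5) = -7.75
C→D: (0.5)(5) − (-3)(6) = 20.5
D→E: (-3)(8) − (-10)(5) = 26
E→F: (-10)(0) − (-9)(8) = 72
F→G: (-9)(-5) − (-9.5)(0) = 45
G→A: (-9.5)(-2) − (6)(-5) = 49
Σ = 223.75
Signed area = Σ/2 = 111.875 (positive ⇒ counter-clockwise traversal).

111.875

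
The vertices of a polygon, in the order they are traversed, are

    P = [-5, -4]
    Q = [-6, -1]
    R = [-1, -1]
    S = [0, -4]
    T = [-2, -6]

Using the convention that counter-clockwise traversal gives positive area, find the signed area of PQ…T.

-20

Apply the shoelace formula: 2A = Σ (x_i·y_{i+1} − x_{i+1}·y_i), indices taken mod 5.
Σ = (-19) + (5) + (4) + (-8) + (-22) = -40
Signed area = Σ/2 = -20 (negative ⇒ clockwise traversal).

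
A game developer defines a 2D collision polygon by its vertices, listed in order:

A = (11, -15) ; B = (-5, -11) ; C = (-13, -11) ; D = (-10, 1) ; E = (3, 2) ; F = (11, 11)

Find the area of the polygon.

Cross-terms: -196, -88, -123, -23, 11, -286  ⇒  Σ = -705
Area = |Σ|/2 = 352.5.

352.5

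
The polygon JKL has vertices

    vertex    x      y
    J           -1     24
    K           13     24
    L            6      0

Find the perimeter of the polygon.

64

|JK| = √((14)² + (0)²) = √196 = 14
|KL| = √((-7)² + (-24)²) = √625 = 25
|LJ| = √((-7)² + (24)²) = √625 = 25
Perimeter = 14 + 25 + 25 = 64.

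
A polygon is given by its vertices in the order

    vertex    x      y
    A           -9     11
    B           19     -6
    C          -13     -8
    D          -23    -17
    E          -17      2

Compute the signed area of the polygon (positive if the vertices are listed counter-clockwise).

-426

Apply the surveyor's formula: 2A = Σ (x_i·y_{i+1} − x_{i+1}·y_i), indices taken mod 5.
Σ = (-155) + (-230) + (37) + (-335) + (-169) = -852
Signed area = Σ/2 = -426 (negative ⇒ clockwise traversal).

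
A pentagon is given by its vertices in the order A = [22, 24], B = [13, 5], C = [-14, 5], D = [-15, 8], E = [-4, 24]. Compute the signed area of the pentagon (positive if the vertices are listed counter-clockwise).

Σ = (-202) + (135) + (-37) + (-328) + (-624) = -1056
Signed area = Σ/2 = -528 (negative ⇒ clockwise traversal).

-528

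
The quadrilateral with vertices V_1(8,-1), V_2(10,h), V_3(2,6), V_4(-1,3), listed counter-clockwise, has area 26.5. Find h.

The doubled signed area Σ (x_i y_{i+1} − x_{i+1} y_i) is linear in h.
With h=0 it equals 59; the coefficient of h is 6 (from the two edges through V_2).
So 6·h + 59 = 2·26.5 = 53 ⇒ h = -1.

-1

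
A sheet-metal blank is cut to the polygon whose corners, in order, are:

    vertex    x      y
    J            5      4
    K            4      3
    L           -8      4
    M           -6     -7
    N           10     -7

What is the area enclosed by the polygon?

153

Apply the shoelace (surveyor's) formula: 2A = Σ (x_i·y_{i+1} − x_{i+1}·y_i), indices taken mod 5.
Σ = (-1) + (40) + (80) + (112) + (75) = 306
Area = |Σ|/2 = 153.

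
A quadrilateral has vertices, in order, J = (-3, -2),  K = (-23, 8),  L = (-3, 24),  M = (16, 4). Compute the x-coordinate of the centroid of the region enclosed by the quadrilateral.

-10/3

Apply the shoelace (surveyor's) formula. First the cross-terms c_i = x_i·y_{i+1} − x_{i+1}·y_i:
  -70, -528, -396, -20  ⇒  2A = -1014, A = -507.
Then Σ (x_i + x_{i+1})·c_i = 10140, so x̄ = 10140 / (6·(-507)) = -10/3.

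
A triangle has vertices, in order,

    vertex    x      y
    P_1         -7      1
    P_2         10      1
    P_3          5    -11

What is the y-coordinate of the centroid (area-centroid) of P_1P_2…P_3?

-3

Apply Gauss's area formula. First the cross-terms c_i = x_i·y_{i+1} − x_{i+1}·y_i:
  -17, -115, -72  ⇒  2A = -204, A = -102.
Then Σ (y_i + y_{i+1})·c_i = 1836, so ȳ = 1836 / (6·(-102)) = -3.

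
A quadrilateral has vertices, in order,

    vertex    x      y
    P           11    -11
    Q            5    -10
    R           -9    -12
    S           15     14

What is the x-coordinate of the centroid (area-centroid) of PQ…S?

Apply the shoelace (surveyor's) formula. First the cross-terms c_i = x_i·y_{i+1} − x_{i+1}·y_i:
  -55, -150, 54, -319  ⇒  2A = -470, A = -235.
Then Σ (x_i + x_{i+1})·c_i = -8250, so x̄ = -8250 / (6·(-235)) = 275/47.

275/47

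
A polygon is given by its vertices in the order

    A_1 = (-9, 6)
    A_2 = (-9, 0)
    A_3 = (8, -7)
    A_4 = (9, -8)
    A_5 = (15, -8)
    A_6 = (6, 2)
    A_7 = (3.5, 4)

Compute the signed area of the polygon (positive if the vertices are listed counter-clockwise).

158

Apply the shoelace (surveyor's) formula: 2A = Σ (x_i·y_{i+1} − x_{i+1}·y_i), indices taken mod 7.
Cross-terms: 54, 63, -1, 48, 78, 17, 57  ⇒  Σ = 316
Signed area = Σ/2 = 158 (positive ⇒ counter-clockwise traversal).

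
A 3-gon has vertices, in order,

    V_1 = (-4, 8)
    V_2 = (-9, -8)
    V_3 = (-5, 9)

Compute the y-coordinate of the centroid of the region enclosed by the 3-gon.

3

Apply the shoelace formula. First the cross-terms c_i = x_i·y_{i+1} − x_{i+1}·y_i:
  104, -121, -4  ⇒  2A = -21, A = -10.5.
Then Σ (y_i + y_{i+1})·c_i = -189, so ȳ = -189 / (6·(-10.5)) = 3.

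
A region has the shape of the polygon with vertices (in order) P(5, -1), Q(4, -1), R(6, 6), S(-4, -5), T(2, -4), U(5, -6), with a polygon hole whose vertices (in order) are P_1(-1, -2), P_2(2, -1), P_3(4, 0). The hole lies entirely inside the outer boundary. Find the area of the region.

40.5

Outer boundary:
Apply the surveyor's formula: 2A = Σ (x_i·y_{i+1} − x_{i+1}·y_i), indices taken mod 6.
P→Q: (5)(-1) − (4)(-1) = -1
Q→R: (4)(6) − (6)(-1) = 30
R→S: (6)(-5) − (-4)(6) = -6
S→T: (-4)(-4) − (2)(-5) = 26
T→U: (2)(-6) − (5)(-4) = 8
U→P: (5)(-1) − (5)(-6) = 25
Σ = 82
Area = |Σ|/2 = 41.
Hole:
Apply Gauss's area formula: 2A = Σ (x_i·y_{i+1} − x_{i+1}·y_i), indices taken mod 3.
Σ = (5) + (4) + (-8) = 1
Area = |Σ|/2 = 0.5.
Net area = 41 − 0.5 = 40.5.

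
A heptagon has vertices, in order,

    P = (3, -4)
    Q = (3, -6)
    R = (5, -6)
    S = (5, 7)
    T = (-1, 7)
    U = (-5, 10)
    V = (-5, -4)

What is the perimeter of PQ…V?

50

|PQ| = √((0)² + (-2)²) = √4 = 2
|QR| = √((2)² + (0)²) = √4 = 2
|RS| = √((0)² + (13)²) = √169 = 13
|ST| = √((-6)² + (0)²) = √36 = 6
|TU| = √((-4)² + (3)²) = √25 = 5
|UV| = √((0)² + (-14)²) = √196 = 14
|VP| = √((8)² + (0)²) = √64 = 8
Perimeter = 2 + 2 + 13 + 6 + 5 + 14 + 8 = 50.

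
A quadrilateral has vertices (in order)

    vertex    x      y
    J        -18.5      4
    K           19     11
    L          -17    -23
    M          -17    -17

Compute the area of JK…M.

Apply Gauss's area formula: 2A = Σ (x_i·y_{i+1} − x_{i+1}·y_i), indices taken mod 4.
Σ = (-279.5) + (-250) + (-102) + (-382.5) = -1014
Area = |Σ|/2 = 507.

507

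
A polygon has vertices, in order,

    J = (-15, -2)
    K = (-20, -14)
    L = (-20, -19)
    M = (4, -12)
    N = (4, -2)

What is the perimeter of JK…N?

72

|JK| = √((-5)² + (-12)²) = √169 = 13
|KL| = √((0)² + (-5)²) = √25 = 5
|LM| = √((24)² + (7)²) = √625 = 25
|MN| = √((0)² + (10)²) = √100 = 10
|NJ| = √((-19)² + (0)²) = √361 = 19
Perimeter = 13 + 5 + 25 + 10 + 19 = 72.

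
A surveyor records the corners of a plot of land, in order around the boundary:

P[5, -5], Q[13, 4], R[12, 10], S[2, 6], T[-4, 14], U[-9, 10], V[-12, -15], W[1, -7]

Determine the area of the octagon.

370.5

Apply the surveyor's formula: 2A = Σ (x_i·y_{i+1} − x_{i+1}·y_i), indices taken mod 8.
Σ = (85) + (82) + (52) + (52) + (86) + (255) + (99) + (30) = 741
Area = |Σ|/2 = 370.5.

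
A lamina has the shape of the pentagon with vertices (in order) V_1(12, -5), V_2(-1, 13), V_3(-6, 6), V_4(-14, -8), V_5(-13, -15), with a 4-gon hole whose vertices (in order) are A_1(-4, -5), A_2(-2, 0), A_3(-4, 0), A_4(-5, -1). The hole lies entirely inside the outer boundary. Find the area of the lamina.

345.5

Outer boundary:
Cross-terms: 151, 72, 132, 106, 245  ⇒  Σ = 706
Area = |Σ|/2 = 353.
Hole:
Apply the shoelace (surveyor's) formula: 2A = Σ (x_i·y_{i+1} − x_{i+1}·y_i), indices taken mod 4.
Σ = (-10) + (0) + (4) + (21) = 15
Area = |Σ|/2 = 7.5.
Net area = 353 − 7.5 = 345.5.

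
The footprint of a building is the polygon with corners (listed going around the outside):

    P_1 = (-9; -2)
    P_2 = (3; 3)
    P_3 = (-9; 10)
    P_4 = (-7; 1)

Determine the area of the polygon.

60

Apply the surveyor's formula: 2A = Σ (x_i·y_{i+1} − x_{i+1}·y_i), indices taken mod 4.
P_1→P_2: (-9)(3) − (3)(-2) = -21
P_2→P_3: (3)(10) − (-9)(3) = 57
P_3→P_4: (-9)(1) − (-7)(10) = 61
P_4→P_1: (-7)(-2) − (-9)(1) = 23
Σ = 120
Area = |Σ|/2 = 60.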